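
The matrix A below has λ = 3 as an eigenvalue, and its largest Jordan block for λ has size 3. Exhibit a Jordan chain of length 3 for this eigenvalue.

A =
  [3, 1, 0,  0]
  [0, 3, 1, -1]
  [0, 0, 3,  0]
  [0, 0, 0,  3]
A Jordan chain for λ = 3 of length 3:
v_1 = (1, 0, 0, 0)ᵀ
v_2 = (0, 1, 0, 0)ᵀ
v_3 = (0, 0, 1, 0)ᵀ

Let N = A − (3)·I. We want v_3 with N^3 v_3 = 0 but N^2 v_3 ≠ 0; then v_{j-1} := N · v_j for j = 3, …, 2.

Pick v_3 = (0, 0, 1, 0)ᵀ.
Then v_2 = N · v_3 = (0, 1, 0, 0)ᵀ.
Then v_1 = N · v_2 = (1, 0, 0, 0)ᵀ.

Sanity check: (A − (3)·I) v_1 = (0, 0, 0, 0)ᵀ = 0. ✓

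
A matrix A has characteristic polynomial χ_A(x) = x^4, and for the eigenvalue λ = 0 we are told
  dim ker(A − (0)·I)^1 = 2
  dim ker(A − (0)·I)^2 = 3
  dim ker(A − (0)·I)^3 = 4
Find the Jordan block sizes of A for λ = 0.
Block sizes for λ = 0: [3, 1]

From the dimensions of kernels of powers, the number of Jordan blocks of size at least j is d_j − d_{j−1} where d_j = dim ker(N^j) (with d_0 = 0). Computing the differences gives [2, 1, 1].
The number of blocks of size exactly k is (#blocks of size ≥ k) − (#blocks of size ≥ k + 1), so the partition is: 1 block(s) of size 1, 1 block(s) of size 3.
In nonincreasing order the block sizes are [3, 1].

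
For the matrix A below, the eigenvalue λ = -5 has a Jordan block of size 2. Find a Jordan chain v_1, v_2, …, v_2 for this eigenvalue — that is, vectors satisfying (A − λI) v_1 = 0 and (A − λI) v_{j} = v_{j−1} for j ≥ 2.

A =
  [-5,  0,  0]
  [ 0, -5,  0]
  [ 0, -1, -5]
A Jordan chain for λ = -5 of length 2:
v_1 = (0, 0, -1)ᵀ
v_2 = (0, 1, 0)ᵀ

Let N = A − (-5)·I. We want v_2 with N^2 v_2 = 0 but N^1 v_2 ≠ 0; then v_{j-1} := N · v_j for j = 2, …, 2.

Pick v_2 = (0, 1, 0)ᵀ.
Then v_1 = N · v_2 = (0, 0, -1)ᵀ.

Sanity check: (A − (-5)·I) v_1 = (0, 0, 0)ᵀ = 0. ✓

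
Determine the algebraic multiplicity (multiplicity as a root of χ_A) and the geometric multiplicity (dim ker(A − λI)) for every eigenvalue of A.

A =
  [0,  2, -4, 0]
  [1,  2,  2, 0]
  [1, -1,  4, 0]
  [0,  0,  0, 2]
λ = 2: alg = 4, geom = 2

Step 1 — factor the characteristic polynomial to read off the algebraic multiplicities:
  χ_A(x) = (x - 2)^4

Step 2 — compute geometric multiplicities via the rank-nullity identity g(λ) = n − rank(A − λI):
  rank(A − (2)·I) = 2, so dim ker(A − (2)·I) = n − 2 = 2

Summary:
  λ = 2: algebraic multiplicity = 4, geometric multiplicity = 2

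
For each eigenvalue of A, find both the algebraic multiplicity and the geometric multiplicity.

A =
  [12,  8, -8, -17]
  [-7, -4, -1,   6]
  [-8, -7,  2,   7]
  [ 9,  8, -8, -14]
λ = -5: alg = 2, geom = 1; λ = 3: alg = 2, geom = 1

Step 1 — factor the characteristic polynomial to read off the algebraic multiplicities:
  χ_A(x) = (x - 3)^2*(x + 5)^2

Step 2 — compute geometric multiplicities via the rank-nullity identity g(λ) = n − rank(A − λI):
  rank(A − (-5)·I) = 3, so dim ker(A − (-5)·I) = n − 3 = 1
  rank(A − (3)·I) = 3, so dim ker(A − (3)·I) = n − 3 = 1

Summary:
  λ = -5: algebraic multiplicity = 2, geometric multiplicity = 1
  λ = 3: algebraic multiplicity = 2, geometric multiplicity = 1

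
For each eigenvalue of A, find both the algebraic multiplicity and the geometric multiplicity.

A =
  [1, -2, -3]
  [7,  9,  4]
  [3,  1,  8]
λ = 6: alg = 3, geom = 1

Step 1 — factor the characteristic polynomial to read off the algebraic multiplicities:
  χ_A(x) = (x - 6)^3

Step 2 — compute geometric multiplicities via the rank-nullity identity g(λ) = n − rank(A − λI):
  rank(A − (6)·I) = 2, so dim ker(A − (6)·I) = n − 2 = 1

Summary:
  λ = 6: algebraic multiplicity = 3, geometric multiplicity = 1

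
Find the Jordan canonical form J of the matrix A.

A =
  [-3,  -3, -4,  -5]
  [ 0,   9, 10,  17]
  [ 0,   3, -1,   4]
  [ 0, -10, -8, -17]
J_3(-3) ⊕ J_1(-3)

The characteristic polynomial is
  det(x·I − A) = x^4 + 12*x^3 + 54*x^2 + 108*x + 81 = (x + 3)^4

Eigenvalues and multiplicities (the geometric multiplicity of λ is n − rank(A − λI), which equals the number of Jordan blocks for λ):
  λ = -3: algebraic multiplicity = 4, geometric multiplicity = 2

Determining the block sizes for each eigenvalue:
  λ = -3: with am = 4 and gm = 2, the partition is not yet determined (e.g. several partitions of 4 into 2 parts exist). Let N = A − (-3)·I. Computing rank(N^1) = 2, rank(N^2) = 1, rank(N^3) = 0; the number of blocks of size ≥ j is rank(N^{j−1}) − rank(N^j), giving [2, 1, 1]. So we have 1 block(s) of size 3, 1 block(s) of size 1 → block sizes [3, 1]

Assembling the blocks gives a Jordan form
J =
  [-3,  1,  0,  0]
  [ 0, -3,  1,  0]
  [ 0,  0, -3,  0]
  [ 0,  0,  0, -3]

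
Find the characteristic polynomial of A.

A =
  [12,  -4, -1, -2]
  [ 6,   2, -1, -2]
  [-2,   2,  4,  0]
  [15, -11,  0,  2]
x^4 - 20*x^3 + 148*x^2 - 480*x + 576

Expanding det(x·I − A) (e.g. by cofactor expansion or by noting that A is similar to its Jordan form J, which has the same characteristic polynomial as A) gives
  χ_A(x) = x^4 - 20*x^3 + 148*x^2 - 480*x + 576
which factors as (x - 6)^2*(x - 4)^2. The eigenvalues (with algebraic multiplicities) are λ = 4 with multiplicity 2, λ = 6 with multiplicity 2.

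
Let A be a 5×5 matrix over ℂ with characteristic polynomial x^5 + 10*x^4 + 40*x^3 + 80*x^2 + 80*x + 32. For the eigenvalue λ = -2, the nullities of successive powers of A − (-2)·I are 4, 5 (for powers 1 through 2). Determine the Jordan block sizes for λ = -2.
Block sizes for λ = -2: [2, 1, 1, 1]

From the dimensions of kernels of powers, the number of Jordan blocks of size at least j is d_j − d_{j−1} where d_j = dim ker(N^j) (with d_0 = 0). Computing the differences gives [4, 1].
The number of blocks of size exactly k is (#blocks of size ≥ k) − (#blocks of size ≥ k + 1), so the partition is: 3 block(s) of size 1, 1 block(s) of size 2.
In nonincreasing order the block sizes are [2, 1, 1, 1].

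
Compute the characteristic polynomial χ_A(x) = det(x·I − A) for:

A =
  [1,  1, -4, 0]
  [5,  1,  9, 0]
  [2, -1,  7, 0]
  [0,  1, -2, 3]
x^4 - 12*x^3 + 54*x^2 - 108*x + 81

Expanding det(x·I − A) (e.g. by cofactor expansion or by noting that A is similar to its Jordan form J, which has the same characteristic polynomial as A) gives
  χ_A(x) = x^4 - 12*x^3 + 54*x^2 - 108*x + 81
which factors as (x - 3)^4. The eigenvalues (with algebraic multiplicities) are λ = 3 with multiplicity 4.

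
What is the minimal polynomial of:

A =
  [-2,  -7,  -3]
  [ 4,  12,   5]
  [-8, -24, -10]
x^3

The characteristic polynomial is χ_A(x) = x^3, so the eigenvalues are known. The minimal polynomial is
  m_A(x) = Π_λ (x − λ)^{k_λ}
where k_λ is the size of the *largest* Jordan block for λ (equivalently, the smallest k with (A − λI)^k v = 0 for every generalised eigenvector v of λ).

  λ = 0: largest Jordan block has size 3, contributing (x − 0)^3

So m_A(x) = x^3 = x^3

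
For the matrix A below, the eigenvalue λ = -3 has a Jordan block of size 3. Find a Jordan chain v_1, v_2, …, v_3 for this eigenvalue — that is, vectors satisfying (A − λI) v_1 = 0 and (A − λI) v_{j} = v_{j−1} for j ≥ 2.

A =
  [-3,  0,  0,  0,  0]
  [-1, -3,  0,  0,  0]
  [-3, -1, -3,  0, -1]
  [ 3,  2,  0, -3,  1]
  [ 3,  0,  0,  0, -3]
A Jordan chain for λ = -3 of length 3:
v_1 = (0, 0, -2, 1, 0)ᵀ
v_2 = (0, -1, -3, 3, 3)ᵀ
v_3 = (1, 0, 0, 0, 0)ᵀ

Let N = A − (-3)·I. We want v_3 with N^3 v_3 = 0 but N^2 v_3 ≠ 0; then v_{j-1} := N · v_j for j = 3, …, 2.

Pick v_3 = (1, 0, 0, 0, 0)ᵀ.
Then v_2 = N · v_3 = (0, -1, -3, 3, 3)ᵀ.
Then v_1 = N · v_2 = (0, 0, -2, 1, 0)ᵀ.

Sanity check: (A − (-3)·I) v_1 = (0, 0, 0, 0, 0)ᵀ = 0. ✓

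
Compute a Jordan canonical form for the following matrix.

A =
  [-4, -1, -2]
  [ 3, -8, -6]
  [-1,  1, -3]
J_2(-5) ⊕ J_1(-5)

The characteristic polynomial is
  det(x·I − A) = x^3 + 15*x^2 + 75*x + 125 = (x + 5)^3

Eigenvalues and multiplicities (the geometric multiplicity of λ is n − rank(A − λI), which equals the number of Jordan blocks for λ):
  λ = -5: algebraic multiplicity = 3, geometric multiplicity = 2

Determining the block sizes for each eigenvalue:
  λ = -5: 2 blocks summing to 3 forces exactly one block of size 2 and the rest size 1 → block sizes [2, 1]

Assembling the blocks gives a Jordan form
J =
  [-5,  1,  0]
  [ 0, -5,  0]
  [ 0,  0, -5]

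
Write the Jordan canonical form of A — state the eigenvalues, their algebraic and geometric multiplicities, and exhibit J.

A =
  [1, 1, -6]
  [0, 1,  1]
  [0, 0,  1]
J_3(1)

The characteristic polynomial is
  det(x·I − A) = x^3 - 3*x^2 + 3*x - 1 = (x - 1)^3

Eigenvalues and multiplicities (the geometric multiplicity of λ is n − rank(A − λI), which equals the number of Jordan blocks for λ):
  λ = 1: algebraic multiplicity = 3, geometric multiplicity = 1

Determining the block sizes for each eigenvalue:
  λ = 1: one block (gm = 1), so the single block has size am = 3 → block sizes [3]

Assembling the blocks gives a Jordan form
J =
  [1, 1, 0]
  [0, 1, 1]
  [0, 0, 1]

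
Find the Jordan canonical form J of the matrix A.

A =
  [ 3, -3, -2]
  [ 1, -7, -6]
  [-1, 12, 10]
J_3(2)

The characteristic polynomial is
  det(x·I − A) = x^3 - 6*x^2 + 12*x - 8 = (x - 2)^3

Eigenvalues and multiplicities (the geometric multiplicity of λ is n − rank(A − λI), which equals the number of Jordan blocks for λ):
  λ = 2: algebraic multiplicity = 3, geometric multiplicity = 1

Determining the block sizes for each eigenvalue:
  λ = 2: one block (gm = 1), so the single block has size am = 3 → block sizes [3]

Assembling the blocks gives a Jordan form
J =
  [2, 1, 0]
  [0, 2, 1]
  [0, 0, 2]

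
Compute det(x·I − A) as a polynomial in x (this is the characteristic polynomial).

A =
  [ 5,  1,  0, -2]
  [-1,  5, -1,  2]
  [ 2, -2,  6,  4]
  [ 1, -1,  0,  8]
x^4 - 24*x^3 + 216*x^2 - 864*x + 1296

Expanding det(x·I − A) (e.g. by cofactor expansion or by noting that A is similar to its Jordan form J, which has the same characteristic polynomial as A) gives
  χ_A(x) = x^4 - 24*x^3 + 216*x^2 - 864*x + 1296
which factors as (x - 6)^4. The eigenvalues (with algebraic multiplicities) are λ = 6 with multiplicity 4.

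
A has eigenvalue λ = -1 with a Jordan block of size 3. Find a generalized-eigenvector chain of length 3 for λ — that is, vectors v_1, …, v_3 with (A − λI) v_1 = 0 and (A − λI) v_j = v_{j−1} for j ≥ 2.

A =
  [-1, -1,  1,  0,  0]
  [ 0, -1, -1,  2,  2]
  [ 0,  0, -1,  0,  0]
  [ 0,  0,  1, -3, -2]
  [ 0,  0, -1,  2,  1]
A Jordan chain for λ = -1 of length 3:
v_1 = (1, 0, 0, 0, 0)ᵀ
v_2 = (1, -1, 0, 1, -1)ᵀ
v_3 = (0, 0, 1, 0, 0)ᵀ

Let N = A − (-1)·I. We want v_3 with N^3 v_3 = 0 but N^2 v_3 ≠ 0; then v_{j-1} := N · v_j for j = 3, …, 2.

Pick v_3 = (0, 0, 1, 0, 0)ᵀ.
Then v_2 = N · v_3 = (1, -1, 0, 1, -1)ᵀ.
Then v_1 = N · v_2 = (1, 0, 0, 0, 0)ᵀ.

Sanity check: (A − (-1)·I) v_1 = (0, 0, 0, 0, 0)ᵀ = 0. ✓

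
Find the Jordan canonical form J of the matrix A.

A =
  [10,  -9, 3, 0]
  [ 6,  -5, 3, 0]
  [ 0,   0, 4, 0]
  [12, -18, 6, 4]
J_1(1) ⊕ J_1(4) ⊕ J_1(4) ⊕ J_1(4)

The characteristic polynomial is
  det(x·I − A) = x^4 - 13*x^3 + 60*x^2 - 112*x + 64 = (x - 4)^3*(x - 1)

Eigenvalues and multiplicities (the geometric multiplicity of λ is n − rank(A − λI), which equals the number of Jordan blocks for λ):
  λ = 1: algebraic multiplicity = 1, geometric multiplicity = 1
  λ = 4: algebraic multiplicity = 3, geometric multiplicity = 3

Determining the block sizes for each eigenvalue:
  λ = 1: one block (gm = 1), so the single block has size am = 1 → block sizes [1]
  λ = 4: gm = am = 3, so every block has size 1 → block sizes [1, 1, 1]

Assembling the blocks gives a Jordan form
J =
  [1, 0, 0, 0]
  [0, 4, 0, 0]
  [0, 0, 4, 0]
  [0, 0, 0, 4]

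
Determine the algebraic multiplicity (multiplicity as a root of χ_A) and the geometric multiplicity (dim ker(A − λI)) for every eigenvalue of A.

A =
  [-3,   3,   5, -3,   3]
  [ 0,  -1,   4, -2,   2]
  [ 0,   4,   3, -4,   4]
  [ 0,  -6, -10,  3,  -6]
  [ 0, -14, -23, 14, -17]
λ = -3: alg = 5, geom = 3

Step 1 — factor the characteristic polynomial to read off the algebraic multiplicities:
  χ_A(x) = (x + 3)^5

Step 2 — compute geometric multiplicities via the rank-nullity identity g(λ) = n − rank(A − λI):
  rank(A − (-3)·I) = 2, so dim ker(A − (-3)·I) = n − 2 = 3

Summary:
  λ = -3: algebraic multiplicity = 5, geometric multiplicity = 3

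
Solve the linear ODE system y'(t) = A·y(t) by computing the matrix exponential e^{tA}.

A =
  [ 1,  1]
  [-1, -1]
e^{tA} =
  [t + 1, t]
  [-t, 1 - t]

Strategy: write A = P · J · P⁻¹ where J is a Jordan canonical form, so e^{tA} = P · e^{tJ} · P⁻¹, and e^{tJ} can be computed block-by-block.

A has Jordan form
J =
  [0, 1]
  [0, 0]
(up to reordering of blocks).

Per-block formulas:
  For a 2×2 Jordan block J_2(0): exp(t · J_2(0)) = e^(0t)·(I + t·N), where N is the 2×2 nilpotent shift.

After assembling e^{tJ} and conjugating by P, we get:

e^{tA} =
  [t + 1, t]
  [-t, 1 - t]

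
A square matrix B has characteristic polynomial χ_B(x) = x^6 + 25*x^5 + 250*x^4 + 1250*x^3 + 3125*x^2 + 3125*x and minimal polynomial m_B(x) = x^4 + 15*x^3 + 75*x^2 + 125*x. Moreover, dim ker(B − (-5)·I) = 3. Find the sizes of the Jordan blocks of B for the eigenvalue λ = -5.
Block sizes for λ = -5: [3, 1, 1]

Step 1 — from the characteristic polynomial, algebraic multiplicity of λ = -5 is 5. From dim ker(B − (-5)·I) = 3, there are exactly 3 Jordan blocks for λ = -5.
Step 2 — from the minimal polynomial, the factor (x + 5)^3 tells us the largest block for λ = -5 has size 3.
Step 3 — with total size 5, 3 blocks, and largest block 3, the block sizes (in nonincreasing order) are [3, 1, 1].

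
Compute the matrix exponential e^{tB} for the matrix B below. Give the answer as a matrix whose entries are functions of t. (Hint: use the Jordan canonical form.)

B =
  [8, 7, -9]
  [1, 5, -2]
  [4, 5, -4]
e^{tB} =
  [-2*t^2*exp(3*t) + 5*t*exp(3*t) + exp(3*t), 2*t^2*exp(3*t) + 7*t*exp(3*t), 2*t^2*exp(3*t) - 9*t*exp(3*t)]
  [-t^2*exp(3*t)/2 + t*exp(3*t), t^2*exp(3*t)/2 + 2*t*exp(3*t) + exp(3*t), t^2*exp(3*t)/2 - 2*t*exp(3*t)]
  [-3*t^2*exp(3*t)/2 + 4*t*exp(3*t), 3*t^2*exp(3*t)/2 + 5*t*exp(3*t), 3*t^2*exp(3*t)/2 - 7*t*exp(3*t) + exp(3*t)]

Strategy: write B = P · J · P⁻¹ where J is a Jordan canonical form, so e^{tB} = P · e^{tJ} · P⁻¹, and e^{tJ} can be computed block-by-block.

B has Jordan form
J =
  [3, 1, 0]
  [0, 3, 1]
  [0, 0, 3]
(up to reordering of blocks).

Per-block formulas:
  For a 3×3 Jordan block J_3(3): exp(t · J_3(3)) = e^(3t)·(I + t·N + (t^2/2)·N^2), where N is the 3×3 nilpotent shift.

After assembling e^{tJ} and conjugating by P, we get:

e^{tB} =
  [-2*t^2*exp(3*t) + 5*t*exp(3*t) + exp(3*t), 2*t^2*exp(3*t) + 7*t*exp(3*t), 2*t^2*exp(3*t) - 9*t*exp(3*t)]
  [-t^2*exp(3*t)/2 + t*exp(3*t), t^2*exp(3*t)/2 + 2*t*exp(3*t) + exp(3*t), t^2*exp(3*t)/2 - 2*t*exp(3*t)]
  [-3*t^2*exp(3*t)/2 + 4*t*exp(3*t), 3*t^2*exp(3*t)/2 + 5*t*exp(3*t), 3*t^2*exp(3*t)/2 - 7*t*exp(3*t) + exp(3*t)]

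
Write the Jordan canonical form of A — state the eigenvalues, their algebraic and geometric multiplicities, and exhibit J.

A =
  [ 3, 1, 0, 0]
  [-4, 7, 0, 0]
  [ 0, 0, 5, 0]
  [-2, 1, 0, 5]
J_2(5) ⊕ J_1(5) ⊕ J_1(5)

The characteristic polynomial is
  det(x·I − A) = x^4 - 20*x^3 + 150*x^2 - 500*x + 625 = (x - 5)^4

Eigenvalues and multiplicities (the geometric multiplicity of λ is n − rank(A − λI), which equals the number of Jordan blocks for λ):
  λ = 5: algebraic multiplicity = 4, geometric multiplicity = 3

Determining the block sizes for each eigenvalue:
  λ = 5: 3 blocks summing to 4 forces exactly one block of size 2 and the rest size 1 → block sizes [2, 1, 1]

Assembling the blocks gives a Jordan form
J =
  [5, 1, 0, 0]
  [0, 5, 0, 0]
  [0, 0, 5, 0]
  [0, 0, 0, 5]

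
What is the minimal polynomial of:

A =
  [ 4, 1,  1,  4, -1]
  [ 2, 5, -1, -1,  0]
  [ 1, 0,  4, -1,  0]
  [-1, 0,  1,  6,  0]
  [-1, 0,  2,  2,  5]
x^3 - 14*x^2 + 65*x - 100

The characteristic polynomial is χ_A(x) = (x - 5)^4*(x - 4), so the eigenvalues are known. The minimal polynomial is
  m_A(x) = Π_λ (x − λ)^{k_λ}
where k_λ is the size of the *largest* Jordan block for λ (equivalently, the smallest k with (A − λI)^k v = 0 for every generalised eigenvector v of λ).

  λ = 4: largest Jordan block has size 1, contributing (x − 4)
  λ = 5: largest Jordan block has size 2, contributing (x − 5)^2

So m_A(x) = (x - 5)^2*(x - 4) = x^3 - 14*x^2 + 65*x - 100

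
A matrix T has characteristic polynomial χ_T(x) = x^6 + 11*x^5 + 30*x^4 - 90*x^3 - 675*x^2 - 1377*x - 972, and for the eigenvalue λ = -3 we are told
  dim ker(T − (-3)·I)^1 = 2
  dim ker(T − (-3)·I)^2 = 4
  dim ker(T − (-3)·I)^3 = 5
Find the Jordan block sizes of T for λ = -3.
Block sizes for λ = -3: [3, 2]

From the dimensions of kernels of powers, the number of Jordan blocks of size at least j is d_j − d_{j−1} where d_j = dim ker(N^j) (with d_0 = 0). Computing the differences gives [2, 2, 1].
The number of blocks of size exactly k is (#blocks of size ≥ k) − (#blocks of size ≥ k + 1), so the partition is: 1 block(s) of size 2, 1 block(s) of size 3.
In nonincreasing order the block sizes are [3, 2].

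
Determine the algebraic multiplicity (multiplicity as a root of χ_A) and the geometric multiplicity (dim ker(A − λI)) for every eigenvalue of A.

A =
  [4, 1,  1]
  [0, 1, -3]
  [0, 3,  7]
λ = 4: alg = 3, geom = 2

Step 1 — factor the characteristic polynomial to read off the algebraic multiplicities:
  χ_A(x) = (x - 4)^3

Step 2 — compute geometric multiplicities via the rank-nullity identity g(λ) = n − rank(A − λI):
  rank(A − (4)·I) = 1, so dim ker(A − (4)·I) = n − 1 = 2

Summary:
  λ = 4: algebraic multiplicity = 3, geometric multiplicity = 2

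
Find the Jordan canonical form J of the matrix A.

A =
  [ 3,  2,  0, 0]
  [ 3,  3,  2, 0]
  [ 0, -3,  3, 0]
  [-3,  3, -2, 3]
J_3(3) ⊕ J_1(3)

The characteristic polynomial is
  det(x·I − A) = x^4 - 12*x^3 + 54*x^2 - 108*x + 81 = (x - 3)^4

Eigenvalues and multiplicities (the geometric multiplicity of λ is n − rank(A − λI), which equals the number of Jordan blocks for λ):
  λ = 3: algebraic multiplicity = 4, geometric multiplicity = 2

Determining the block sizes for each eigenvalue:
  λ = 3: with am = 4 and gm = 2, the partition is not yet determined (e.g. several partitions of 4 into 2 parts exist). Let N = A − (3)·I. Computing rank(N^1) = 2, rank(N^2) = 1, rank(N^3) = 0; the number of blocks of size ≥ j is rank(N^{j−1}) − rank(N^j), giving [2, 1, 1]. So we have 1 block(s) of size 3, 1 block(s) of size 1 → block sizes [3, 1]

Assembling the blocks gives a Jordan form
J =
  [3, 1, 0, 0]
  [0, 3, 1, 0]
  [0, 0, 3, 0]
  [0, 0, 0, 3]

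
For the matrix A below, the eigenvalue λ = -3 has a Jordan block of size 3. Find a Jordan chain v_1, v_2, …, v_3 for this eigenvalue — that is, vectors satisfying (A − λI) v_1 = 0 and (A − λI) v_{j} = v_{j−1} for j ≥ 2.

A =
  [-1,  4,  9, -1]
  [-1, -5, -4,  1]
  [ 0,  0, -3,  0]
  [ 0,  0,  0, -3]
A Jordan chain for λ = -3 of length 3:
v_1 = (2, -1, 0, 0)ᵀ
v_2 = (9, -4, 0, 0)ᵀ
v_3 = (0, 0, 1, 0)ᵀ

Let N = A − (-3)·I. We want v_3 with N^3 v_3 = 0 but N^2 v_3 ≠ 0; then v_{j-1} := N · v_j for j = 3, …, 2.

Pick v_3 = (0, 0, 1, 0)ᵀ.
Then v_2 = N · v_3 = (9, -4, 0, 0)ᵀ.
Then v_1 = N · v_2 = (2, -1, 0, 0)ᵀ.

Sanity check: (A − (-3)·I) v_1 = (0, 0, 0, 0)ᵀ = 0. ✓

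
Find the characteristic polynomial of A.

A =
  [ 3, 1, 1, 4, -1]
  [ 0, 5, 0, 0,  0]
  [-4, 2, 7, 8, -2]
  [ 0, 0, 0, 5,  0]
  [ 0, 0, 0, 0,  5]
x^5 - 25*x^4 + 250*x^3 - 1250*x^2 + 3125*x - 3125

Expanding det(x·I − A) (e.g. by cofactor expansion or by noting that A is similar to its Jordan form J, which has the same characteristic polynomial as A) gives
  χ_A(x) = x^5 - 25*x^4 + 250*x^3 - 1250*x^2 + 3125*x - 3125
which factors as (x - 5)^5. The eigenvalues (with algebraic multiplicities) are λ = 5 with multiplicity 5.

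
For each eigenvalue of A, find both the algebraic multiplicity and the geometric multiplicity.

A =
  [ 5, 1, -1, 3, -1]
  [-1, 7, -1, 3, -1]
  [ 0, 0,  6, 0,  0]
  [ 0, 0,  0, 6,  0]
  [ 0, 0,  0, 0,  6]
λ = 6: alg = 5, geom = 4

Step 1 — factor the characteristic polynomial to read off the algebraic multiplicities:
  χ_A(x) = (x - 6)^5

Step 2 — compute geometric multiplicities via the rank-nullity identity g(λ) = n − rank(A − λI):
  rank(A − (6)·I) = 1, so dim ker(A − (6)·I) = n − 1 = 4

Summary:
  λ = 6: algebraic multiplicity = 5, geometric multiplicity = 4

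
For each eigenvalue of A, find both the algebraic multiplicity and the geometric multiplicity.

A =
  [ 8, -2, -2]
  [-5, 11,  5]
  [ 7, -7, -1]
λ = 6: alg = 3, geom = 2

Step 1 — factor the characteristic polynomial to read off the algebraic multiplicities:
  χ_A(x) = (x - 6)^3

Step 2 — compute geometric multiplicities via the rank-nullity identity g(λ) = n − rank(A − λI):
  rank(A − (6)·I) = 1, so dim ker(A − (6)·I) = n − 1 = 2

Summary:
  λ = 6: algebraic multiplicity = 3, geometric multiplicity = 2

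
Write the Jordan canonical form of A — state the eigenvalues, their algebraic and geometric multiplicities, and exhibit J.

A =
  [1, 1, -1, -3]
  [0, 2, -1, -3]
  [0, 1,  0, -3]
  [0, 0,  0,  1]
J_2(1) ⊕ J_1(1) ⊕ J_1(1)

The characteristic polynomial is
  det(x·I − A) = x^4 - 4*x^3 + 6*x^2 - 4*x + 1 = (x - 1)^4

Eigenvalues and multiplicities (the geometric multiplicity of λ is n − rank(A − λI), which equals the number of Jordan blocks for λ):
  λ = 1: algebraic multiplicity = 4, geometric multiplicity = 3

Determining the block sizes for each eigenvalue:
  λ = 1: 3 blocks summing to 4 forces exactly one block of size 2 and the rest size 1 → block sizes [2, 1, 1]

Assembling the blocks gives a Jordan form
J =
  [1, 1, 0, 0]
  [0, 1, 0, 0]
  [0, 0, 1, 0]
  [0, 0, 0, 1]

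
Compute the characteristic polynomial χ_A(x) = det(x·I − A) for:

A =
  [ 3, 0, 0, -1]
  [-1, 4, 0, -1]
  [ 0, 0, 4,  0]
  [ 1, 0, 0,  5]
x^4 - 16*x^3 + 96*x^2 - 256*x + 256

Expanding det(x·I − A) (e.g. by cofactor expansion or by noting that A is similar to its Jordan form J, which has the same characteristic polynomial as A) gives
  χ_A(x) = x^4 - 16*x^3 + 96*x^2 - 256*x + 256
which factors as (x - 4)^4. The eigenvalues (with algebraic multiplicities) are λ = 4 with multiplicity 4.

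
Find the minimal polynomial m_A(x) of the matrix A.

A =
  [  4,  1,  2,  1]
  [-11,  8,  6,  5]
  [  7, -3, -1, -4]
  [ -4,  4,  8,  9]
x^2 - 10*x + 25

The characteristic polynomial is χ_A(x) = (x - 5)^4, so the eigenvalues are known. The minimal polynomial is
  m_A(x) = Π_λ (x − λ)^{k_λ}
where k_λ is the size of the *largest* Jordan block for λ (equivalently, the smallest k with (A − λI)^k v = 0 for every generalised eigenvector v of λ).

  λ = 5: largest Jordan block has size 2, contributing (x − 5)^2

So m_A(x) = (x - 5)^2 = x^2 - 10*x + 25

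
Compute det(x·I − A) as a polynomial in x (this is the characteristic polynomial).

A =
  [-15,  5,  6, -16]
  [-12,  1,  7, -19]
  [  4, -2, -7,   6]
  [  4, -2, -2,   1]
x^4 + 20*x^3 + 150*x^2 + 500*x + 625

Expanding det(x·I − A) (e.g. by cofactor expansion or by noting that A is similar to its Jordan form J, which has the same characteristic polynomial as A) gives
  χ_A(x) = x^4 + 20*x^3 + 150*x^2 + 500*x + 625
which factors as (x + 5)^4. The eigenvalues (with algebraic multiplicities) are λ = -5 with multiplicity 4.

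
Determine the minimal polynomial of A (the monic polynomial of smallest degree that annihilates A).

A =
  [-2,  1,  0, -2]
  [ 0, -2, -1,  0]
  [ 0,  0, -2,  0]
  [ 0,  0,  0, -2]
x^3 + 6*x^2 + 12*x + 8

The characteristic polynomial is χ_A(x) = (x + 2)^4, so the eigenvalues are known. The minimal polynomial is
  m_A(x) = Π_λ (x − λ)^{k_λ}
where k_λ is the size of the *largest* Jordan block for λ (equivalently, the smallest k with (A − λI)^k v = 0 for every generalised eigenvector v of λ).

  λ = -2: largest Jordan block has size 3, contributing (x + 2)^3

So m_A(x) = (x + 2)^3 = x^3 + 6*x^2 + 12*x + 8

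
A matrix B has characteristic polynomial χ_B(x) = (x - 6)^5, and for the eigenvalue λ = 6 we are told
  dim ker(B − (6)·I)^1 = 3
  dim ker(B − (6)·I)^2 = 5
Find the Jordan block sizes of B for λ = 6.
Block sizes for λ = 6: [2, 2, 1]

From the dimensions of kernels of powers, the number of Jordan blocks of size at least j is d_j − d_{j−1} where d_j = dim ker(N^j) (with d_0 = 0). Computing the differences gives [3, 2].
The number of blocks of size exactly k is (#blocks of size ≥ k) − (#blocks of size ≥ k + 1), so the partition is: 1 block(s) of size 1, 2 block(s) of size 2.
In nonincreasing order the block sizes are [2, 2, 1].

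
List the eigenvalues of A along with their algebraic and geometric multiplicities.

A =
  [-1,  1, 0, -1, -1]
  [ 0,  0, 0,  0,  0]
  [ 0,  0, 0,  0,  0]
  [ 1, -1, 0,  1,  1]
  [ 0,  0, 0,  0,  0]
λ = 0: alg = 5, geom = 4

Step 1 — factor the characteristic polynomial to read off the algebraic multiplicities:
  χ_A(x) = x^5

Step 2 — compute geometric multiplicities via the rank-nullity identity g(λ) = n − rank(A − λI):
  rank(A − (0)·I) = 1, so dim ker(A − (0)·I) = n − 1 = 4

Summary:
  λ = 0: algebraic multiplicity = 5, geometric multiplicity = 4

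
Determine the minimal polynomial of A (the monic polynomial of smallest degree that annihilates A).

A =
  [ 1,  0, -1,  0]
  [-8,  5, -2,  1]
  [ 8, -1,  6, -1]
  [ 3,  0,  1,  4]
x^3 - 12*x^2 + 48*x - 64

The characteristic polynomial is χ_A(x) = (x - 4)^4, so the eigenvalues are known. The minimal polynomial is
  m_A(x) = Π_λ (x − λ)^{k_λ}
where k_λ is the size of the *largest* Jordan block for λ (equivalently, the smallest k with (A − λI)^k v = 0 for every generalised eigenvector v of λ).

  λ = 4: largest Jordan block has size 3, contributing (x − 4)^3

So m_A(x) = (x - 4)^3 = x^3 - 12*x^2 + 48*x - 64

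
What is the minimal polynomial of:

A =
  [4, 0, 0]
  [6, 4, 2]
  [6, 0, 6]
x^2 - 10*x + 24

The characteristic polynomial is χ_A(x) = (x - 6)*(x - 4)^2, so the eigenvalues are known. The minimal polynomial is
  m_A(x) = Π_λ (x − λ)^{k_λ}
where k_λ is the size of the *largest* Jordan block for λ (equivalently, the smallest k with (A − λI)^k v = 0 for every generalised eigenvector v of λ).

  λ = 4: largest Jordan block has size 1, contributing (x − 4)
  λ = 6: largest Jordan block has size 1, contributing (x − 6)

So m_A(x) = (x - 6)*(x - 4) = x^2 - 10*x + 24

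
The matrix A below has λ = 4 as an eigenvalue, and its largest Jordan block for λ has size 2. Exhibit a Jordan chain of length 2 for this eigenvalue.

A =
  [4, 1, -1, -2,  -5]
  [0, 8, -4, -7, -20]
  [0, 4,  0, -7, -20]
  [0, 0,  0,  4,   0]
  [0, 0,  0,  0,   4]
A Jordan chain for λ = 4 of length 2:
v_1 = (1, 4, 4, 0, 0)ᵀ
v_2 = (0, 1, 0, 0, 0)ᵀ

Let N = A − (4)·I. We want v_2 with N^2 v_2 = 0 but N^1 v_2 ≠ 0; then v_{j-1} := N · v_j for j = 2, …, 2.

Pick v_2 = (0, 1, 0, 0, 0)ᵀ.
Then v_1 = N · v_2 = (1, 4, 4, 0, 0)ᵀ.

Sanity check: (A − (4)·I) v_1 = (0, 0, 0, 0, 0)ᵀ = 0. ✓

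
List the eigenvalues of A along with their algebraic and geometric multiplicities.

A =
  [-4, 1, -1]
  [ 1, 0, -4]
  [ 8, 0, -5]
λ = -3: alg = 3, geom = 1

Step 1 — factor the characteristic polynomial to read off the algebraic multiplicities:
  χ_A(x) = (x + 3)^3

Step 2 — compute geometric multiplicities via the rank-nullity identity g(λ) = n − rank(A − λI):
  rank(A − (-3)·I) = 2, so dim ker(A − (-3)·I) = n − 2 = 1

Summary:
  λ = -3: algebraic multiplicity = 3, geometric multiplicity = 1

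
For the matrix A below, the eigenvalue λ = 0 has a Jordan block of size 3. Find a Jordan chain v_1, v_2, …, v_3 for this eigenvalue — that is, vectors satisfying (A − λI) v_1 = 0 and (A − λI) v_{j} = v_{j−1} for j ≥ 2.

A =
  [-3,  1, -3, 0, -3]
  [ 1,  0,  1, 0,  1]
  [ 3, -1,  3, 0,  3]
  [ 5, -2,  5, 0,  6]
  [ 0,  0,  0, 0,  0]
A Jordan chain for λ = 0 of length 3:
v_1 = (1, 0, -1, -2, 0)ᵀ
v_2 = (-3, 1, 3, 5, 0)ᵀ
v_3 = (1, 0, 0, 0, 0)ᵀ

Let N = A − (0)·I. We want v_3 with N^3 v_3 = 0 but N^2 v_3 ≠ 0; then v_{j-1} := N · v_j for j = 3, …, 2.

Pick v_3 = (1, 0, 0, 0, 0)ᵀ.
Then v_2 = N · v_3 = (-3, 1, 3, 5, 0)ᵀ.
Then v_1 = N · v_2 = (1, 0, -1, -2, 0)ᵀ.

Sanity check: (A − (0)·I) v_1 = (0, 0, 0, 0, 0)ᵀ = 0. ✓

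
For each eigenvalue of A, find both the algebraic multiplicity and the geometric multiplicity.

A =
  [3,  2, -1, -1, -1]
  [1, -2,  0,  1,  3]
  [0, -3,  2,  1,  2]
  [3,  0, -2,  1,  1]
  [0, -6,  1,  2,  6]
λ = 2: alg = 5, geom = 2

Step 1 — factor the characteristic polynomial to read off the algebraic multiplicities:
  χ_A(x) = (x - 2)^5

Step 2 — compute geometric multiplicities via the rank-nullity identity g(λ) = n − rank(A − λI):
  rank(A − (2)·I) = 3, so dim ker(A − (2)·I) = n − 3 = 2

Summary:
  λ = 2: algebraic multiplicity = 5, geometric multiplicity = 2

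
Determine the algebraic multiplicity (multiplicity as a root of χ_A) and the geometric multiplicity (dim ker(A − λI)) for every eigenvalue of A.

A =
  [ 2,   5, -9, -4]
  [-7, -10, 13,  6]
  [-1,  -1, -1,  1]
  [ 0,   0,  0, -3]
λ = -3: alg = 4, geom = 2

Step 1 — factor the characteristic polynomial to read off the algebraic multiplicities:
  χ_A(x) = (x + 3)^4

Step 2 — compute geometric multiplicities via the rank-nullity identity g(λ) = n − rank(A − λI):
  rank(A − (-3)·I) = 2, so dim ker(A − (-3)·I) = n − 2 = 2

Summary:
  λ = -3: algebraic multiplicity = 4, geometric multiplicity = 2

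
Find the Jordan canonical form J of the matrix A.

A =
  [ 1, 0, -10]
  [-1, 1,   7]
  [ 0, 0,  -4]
J_1(-4) ⊕ J_2(1)

The characteristic polynomial is
  det(x·I − A) = x^3 + 2*x^2 - 7*x + 4 = (x - 1)^2*(x + 4)

Eigenvalues and multiplicities (the geometric multiplicity of λ is n − rank(A − λI), which equals the number of Jordan blocks for λ):
  λ = -4: algebraic multiplicity = 1, geometric multiplicity = 1
  λ = 1: algebraic multiplicity = 2, geometric multiplicity = 1

Determining the block sizes for each eigenvalue:
  λ = -4: one block (gm = 1), so the single block has size am = 1 → block sizes [1]
  λ = 1: one block (gm = 1), so the single block has size am = 2 → block sizes [2]

Assembling the blocks gives a Jordan form
J =
  [-4, 0, 0]
  [ 0, 1, 1]
  [ 0, 0, 1]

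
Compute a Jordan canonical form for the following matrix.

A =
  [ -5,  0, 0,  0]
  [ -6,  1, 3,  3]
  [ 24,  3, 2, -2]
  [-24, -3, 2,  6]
J_1(-5) ⊕ J_1(1) ⊕ J_2(4)

The characteristic polynomial is
  det(x·I − A) = x^4 - 4*x^3 - 21*x^2 + 104*x - 80 = (x - 4)^2*(x - 1)*(x + 5)

Eigenvalues and multiplicities (the geometric multiplicity of λ is n − rank(A − λI), which equals the number of Jordan blocks for λ):
  λ = -5: algebraic multiplicity = 1, geometric multiplicity = 1
  λ = 1: algebraic multiplicity = 1, geometric multiplicity = 1
  λ = 4: algebraic multiplicity = 2, geometric multiplicity = 1

Determining the block sizes for each eigenvalue:
  λ = -5: one block (gm = 1), so the single block has size am = 1 → block sizes [1]
  λ = 1: one block (gm = 1), so the single block has size am = 1 → block sizes [1]
  λ = 4: one block (gm = 1), so the single block has size am = 2 → block sizes [2]

Assembling the blocks gives a Jordan form
J =
  [-5, 0, 0, 0]
  [ 0, 1, 0, 0]
  [ 0, 0, 4, 1]
  [ 0, 0, 0, 4]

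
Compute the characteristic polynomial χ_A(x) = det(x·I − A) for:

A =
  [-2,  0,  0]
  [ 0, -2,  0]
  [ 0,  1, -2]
x^3 + 6*x^2 + 12*x + 8

Expanding det(x·I − A) (e.g. by cofactor expansion or by noting that A is similar to its Jordan form J, which has the same characteristic polynomial as A) gives
  χ_A(x) = x^3 + 6*x^2 + 12*x + 8
which factors as (x + 2)^3. The eigenvalues (with algebraic multiplicities) are λ = -2 with multiplicity 3.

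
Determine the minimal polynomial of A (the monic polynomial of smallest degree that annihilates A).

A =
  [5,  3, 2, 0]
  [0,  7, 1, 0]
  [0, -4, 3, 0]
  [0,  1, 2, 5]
x^3 - 15*x^2 + 75*x - 125

The characteristic polynomial is χ_A(x) = (x - 5)^4, so the eigenvalues are known. The minimal polynomial is
  m_A(x) = Π_λ (x − λ)^{k_λ}
where k_λ is the size of the *largest* Jordan block for λ (equivalently, the smallest k with (A − λI)^k v = 0 for every generalised eigenvector v of λ).

  λ = 5: largest Jordan block has size 3, contributing (x − 5)^3

So m_A(x) = (x - 5)^3 = x^3 - 15*x^2 + 75*x - 125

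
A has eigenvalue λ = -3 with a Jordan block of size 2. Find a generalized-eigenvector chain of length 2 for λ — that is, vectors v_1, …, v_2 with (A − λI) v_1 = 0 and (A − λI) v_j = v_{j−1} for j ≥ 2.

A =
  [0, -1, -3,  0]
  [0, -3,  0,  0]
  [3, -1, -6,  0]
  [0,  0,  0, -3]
A Jordan chain for λ = -3 of length 2:
v_1 = (3, 0, 3, 0)ᵀ
v_2 = (1, 0, 0, 0)ᵀ

Let N = A − (-3)·I. We want v_2 with N^2 v_2 = 0 but N^1 v_2 ≠ 0; then v_{j-1} := N · v_j for j = 2, …, 2.

Pick v_2 = (1, 0, 0, 0)ᵀ.
Then v_1 = N · v_2 = (3, 0, 3, 0)ᵀ.

Sanity check: (A − (-3)·I) v_1 = (0, 0, 0, 0)ᵀ = 0. ✓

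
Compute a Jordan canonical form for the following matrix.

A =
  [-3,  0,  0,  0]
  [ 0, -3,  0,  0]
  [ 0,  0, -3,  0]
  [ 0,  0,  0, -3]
J_1(-3) ⊕ J_1(-3) ⊕ J_1(-3) ⊕ J_1(-3)

The characteristic polynomial is
  det(x·I − A) = x^4 + 12*x^3 + 54*x^2 + 108*x + 81 = (x + 3)^4

Eigenvalues and multiplicities (the geometric multiplicity of λ is n − rank(A − λI), which equals the number of Jordan blocks for λ):
  λ = -3: algebraic multiplicity = 4, geometric multiplicity = 4

Determining the block sizes for each eigenvalue:
  λ = -3: gm = am = 4, so every block has size 1 → block sizes [1, 1, 1, 1]

Assembling the blocks gives a Jordan form
J =
  [-3,  0,  0,  0]
  [ 0, -3,  0,  0]
  [ 0,  0, -3,  0]
  [ 0,  0,  0, -3]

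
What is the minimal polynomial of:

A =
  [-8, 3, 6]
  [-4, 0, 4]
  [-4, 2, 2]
x^2 + 4*x + 4

The characteristic polynomial is χ_A(x) = (x + 2)^3, so the eigenvalues are known. The minimal polynomial is
  m_A(x) = Π_λ (x − λ)^{k_λ}
where k_λ is the size of the *largest* Jordan block for λ (equivalently, the smallest k with (A − λI)^k v = 0 for every generalised eigenvector v of λ).

  λ = -2: largest Jordan block has size 2, contributing (x + 2)^2

So m_A(x) = (x + 2)^2 = x^2 + 4*x + 4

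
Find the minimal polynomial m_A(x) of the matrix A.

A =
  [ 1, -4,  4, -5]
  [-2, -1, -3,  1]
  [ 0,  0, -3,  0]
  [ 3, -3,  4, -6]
x^4 + 9*x^3 + 27*x^2 + 27*x

The characteristic polynomial is χ_A(x) = x*(x + 3)^3, so the eigenvalues are known. The minimal polynomial is
  m_A(x) = Π_λ (x − λ)^{k_λ}
where k_λ is the size of the *largest* Jordan block for λ (equivalently, the smallest k with (A − λI)^k v = 0 for every generalised eigenvector v of λ).

  λ = -3: largest Jordan block has size 3, contributing (x + 3)^3
  λ = 0: largest Jordan block has size 1, contributing (x − 0)

So m_A(x) = x*(x + 3)^3 = x^4 + 9*x^3 + 27*x^2 + 27*x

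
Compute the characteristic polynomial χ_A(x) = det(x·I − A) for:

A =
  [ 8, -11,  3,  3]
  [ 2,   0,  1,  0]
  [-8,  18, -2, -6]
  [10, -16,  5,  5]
x^4 - 11*x^3 + 42*x^2 - 68*x + 40

Expanding det(x·I − A) (e.g. by cofactor expansion or by noting that A is similar to its Jordan form J, which has the same characteristic polynomial as A) gives
  χ_A(x) = x^4 - 11*x^3 + 42*x^2 - 68*x + 40
which factors as (x - 5)*(x - 2)^3. The eigenvalues (with algebraic multiplicities) are λ = 2 with multiplicity 3, λ = 5 with multiplicity 1.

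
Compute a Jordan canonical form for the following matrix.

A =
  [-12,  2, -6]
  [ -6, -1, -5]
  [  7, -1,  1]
J_3(-4)

The characteristic polynomial is
  det(x·I − A) = x^3 + 12*x^2 + 48*x + 64 = (x + 4)^3

Eigenvalues and multiplicities (the geometric multiplicity of λ is n − rank(A − λI), which equals the number of Jordan blocks for λ):
  λ = -4: algebraic multiplicity = 3, geometric multiplicity = 1

Determining the block sizes for each eigenvalue:
  λ = -4: one block (gm = 1), so the single block has size am = 3 → block sizes [3]

Assembling the blocks gives a Jordan form
J =
  [-4,  1,  0]
  [ 0, -4,  1]
  [ 0,  0, -4]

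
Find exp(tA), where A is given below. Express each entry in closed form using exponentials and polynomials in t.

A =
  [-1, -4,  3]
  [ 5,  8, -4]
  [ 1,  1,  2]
e^{tA} =
  [-t^2*exp(3*t)/2 - 4*t*exp(3*t) + exp(3*t), -t^2*exp(3*t)/2 - 4*t*exp(3*t), t^2*exp(3*t)/2 + 3*t*exp(3*t)]
  [t^2*exp(3*t)/2 + 5*t*exp(3*t), t^2*exp(3*t)/2 + 5*t*exp(3*t) + exp(3*t), -t^2*exp(3*t)/2 - 4*t*exp(3*t)]
  [t*exp(3*t), t*exp(3*t), -t*exp(3*t) + exp(3*t)]

Strategy: write A = P · J · P⁻¹ where J is a Jordan canonical form, so e^{tA} = P · e^{tJ} · P⁻¹, and e^{tJ} can be computed block-by-block.

A has Jordan form
J =
  [3, 1, 0]
  [0, 3, 1]
  [0, 0, 3]
(up to reordering of blocks).

Per-block formulas:
  For a 3×3 Jordan block J_3(3): exp(t · J_3(3)) = e^(3t)·(I + t·N + (t^2/2)·N^2), where N is the 3×3 nilpotent shift.

After assembling e^{tJ} and conjugating by P, we get:

e^{tA} =
  [-t^2*exp(3*t)/2 - 4*t*exp(3*t) + exp(3*t), -t^2*exp(3*t)/2 - 4*t*exp(3*t), t^2*exp(3*t)/2 + 3*t*exp(3*t)]
  [t^2*exp(3*t)/2 + 5*t*exp(3*t), t^2*exp(3*t)/2 + 5*t*exp(3*t) + exp(3*t), -t^2*exp(3*t)/2 - 4*t*exp(3*t)]
  [t*exp(3*t), t*exp(3*t), -t*exp(3*t) + exp(3*t)]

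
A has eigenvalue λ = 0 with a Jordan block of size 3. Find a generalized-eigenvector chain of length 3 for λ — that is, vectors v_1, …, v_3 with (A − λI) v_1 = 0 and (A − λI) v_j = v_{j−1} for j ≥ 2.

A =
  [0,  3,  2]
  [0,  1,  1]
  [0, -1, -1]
A Jordan chain for λ = 0 of length 3:
v_1 = (1, 0, 0)ᵀ
v_2 = (3, 1, -1)ᵀ
v_3 = (0, 1, 0)ᵀ

Let N = A − (0)·I. We want v_3 with N^3 v_3 = 0 but N^2 v_3 ≠ 0; then v_{j-1} := N · v_j for j = 3, …, 2.

Pick v_3 = (0, 1, 0)ᵀ.
Then v_2 = N · v_3 = (3, 1, -1)ᵀ.
Then v_1 = N · v_2 = (1, 0, 0)ᵀ.

Sanity check: (A − (0)·I) v_1 = (0, 0, 0)ᵀ = 0. ✓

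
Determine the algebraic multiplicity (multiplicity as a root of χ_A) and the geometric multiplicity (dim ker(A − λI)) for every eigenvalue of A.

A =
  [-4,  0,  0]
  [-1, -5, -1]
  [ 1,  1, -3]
λ = -4: alg = 3, geom = 2

Step 1 — factor the characteristic polynomial to read off the algebraic multiplicities:
  χ_A(x) = (x + 4)^3

Step 2 — compute geometric multiplicities via the rank-nullity identity g(λ) = n − rank(A − λI):
  rank(A − (-4)·I) = 1, so dim ker(A − (-4)·I) = n − 1 = 2

Summary:
  λ = -4: algebraic multiplicity = 3, geometric multiplicity = 2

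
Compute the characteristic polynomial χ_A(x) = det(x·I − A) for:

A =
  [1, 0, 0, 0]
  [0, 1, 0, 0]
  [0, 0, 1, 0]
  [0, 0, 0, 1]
x^4 - 4*x^3 + 6*x^2 - 4*x + 1

Expanding det(x·I − A) (e.g. by cofactor expansion or by noting that A is similar to its Jordan form J, which has the same characteristic polynomial as A) gives
  χ_A(x) = x^4 - 4*x^3 + 6*x^2 - 4*x + 1
which factors as (x - 1)^4. The eigenvalues (with algebraic multiplicities) are λ = 1 with multiplicity 4.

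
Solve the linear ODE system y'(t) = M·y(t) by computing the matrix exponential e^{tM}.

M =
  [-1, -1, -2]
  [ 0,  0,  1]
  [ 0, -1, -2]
e^{tM} =
  [exp(-t), t^2*exp(-t)/2 - t*exp(-t), t^2*exp(-t)/2 - 2*t*exp(-t)]
  [0, t*exp(-t) + exp(-t), t*exp(-t)]
  [0, -t*exp(-t), -t*exp(-t) + exp(-t)]

Strategy: write M = P · J · P⁻¹ where J is a Jordan canonical form, so e^{tM} = P · e^{tJ} · P⁻¹, and e^{tJ} can be computed block-by-block.

M has Jordan form
J =
  [-1,  1,  0]
  [ 0, -1,  1]
  [ 0,  0, -1]
(up to reordering of blocks).

Per-block formulas:
  For a 3×3 Jordan block J_3(-1): exp(t · J_3(-1)) = e^(-1t)·(I + t·N + (t^2/2)·N^2), where N is the 3×3 nilpotent shift.

After assembling e^{tJ} and conjugating by P, we get:

e^{tM} =
  [exp(-t), t^2*exp(-t)/2 - t*exp(-t), t^2*exp(-t)/2 - 2*t*exp(-t)]
  [0, t*exp(-t) + exp(-t), t*exp(-t)]
  [0, -t*exp(-t), -t*exp(-t) + exp(-t)]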